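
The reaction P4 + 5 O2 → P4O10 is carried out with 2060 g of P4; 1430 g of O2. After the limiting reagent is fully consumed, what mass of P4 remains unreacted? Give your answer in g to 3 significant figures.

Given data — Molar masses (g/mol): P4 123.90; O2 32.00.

953 g

n(P4) = 2060 / 123.90 = 16.63 mol
n(O2) = 1430 / 32.00 = 44.69 mol
n/ν for P4 = 16.63/1 = 16.63
n/ν for O2 = 44.69/5 = 8.938
Smallest n/ν is O2 → limiting reagent.
P4 consumed = (1/5) × 44.69 = 8.938 mol
P4 remaining = 16.63 − 8.938 = 7.692 mol
mass = 7.692 × 123.90 = 953.0 g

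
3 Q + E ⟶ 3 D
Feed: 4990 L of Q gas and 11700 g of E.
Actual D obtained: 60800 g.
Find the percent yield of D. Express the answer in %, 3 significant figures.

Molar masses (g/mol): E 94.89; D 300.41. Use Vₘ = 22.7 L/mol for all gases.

92.1 %

n(Q) = 4990 / 22.7 = 219.8 mol
n(E) = 11700 / 94.89 = 123.3 mol
n/ν → Q: 73.27, E: 123.3; Q is limiting.
theoretical n(D) = (3/3) × 219.8 = 219.8 mol → 66030 g
% yield = 60800 / 66030 × 100 = 92.08 %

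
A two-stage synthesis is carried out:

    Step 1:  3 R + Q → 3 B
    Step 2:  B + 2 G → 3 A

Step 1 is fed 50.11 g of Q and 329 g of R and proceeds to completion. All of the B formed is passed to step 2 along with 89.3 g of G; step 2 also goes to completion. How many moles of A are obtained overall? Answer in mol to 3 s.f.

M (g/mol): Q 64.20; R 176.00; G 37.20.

3.60 mol

Step 1:
n(Q) = 50.11 / 64.20 = 0.7805 mol
n(R) = 329.0 / 176.00 = 1.869 mol
n/ν for Q = 0.7805/1 = 0.7805
n/ν for R = 1.869/3 = 0.6230
Smallest n/ν is R → limiting reagent.
n(B) produced = (3/3) × 1.869 = 1.869 mol
Step 2:
n(B) available = 1.869 mol
n(G) = 89.30 / 37.20 = 2.401 mol
n/ν for B = 1.869/1 = 1.869
n/ν for G = 2.401/2 = 1.201
Smallest n/ν is G → limiting reagent.
n(A) = (3/2) × 2.401 = 3.602 mol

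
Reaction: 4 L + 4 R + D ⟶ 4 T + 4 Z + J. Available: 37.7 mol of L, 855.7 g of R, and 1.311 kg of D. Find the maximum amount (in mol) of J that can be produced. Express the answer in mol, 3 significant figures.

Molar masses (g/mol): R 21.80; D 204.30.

n(L) = 37.70 mol
n(R) = 855.7 / 21.80 = 39.25 mol
n(D) = 1.311×1000 / 204.30 = 6.417 mol
n/ν for L = 37.70/4 = 9.425
n/ν for R = 39.25/4 = 9.813
n/ν for D = 6.417/1 = 6.417
Smallest n/ν is D → limiting reagent.
n(J) = (1/1) × 6.417 = 6.417 mol

6.42 mol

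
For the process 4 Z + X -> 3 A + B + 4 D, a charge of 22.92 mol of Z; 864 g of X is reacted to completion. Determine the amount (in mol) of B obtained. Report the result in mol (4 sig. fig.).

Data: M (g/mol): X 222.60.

3.881 mol

n(Z) = 22.92 mol
n(X) = 864.0 / 222.60 = 3.881 mol
n/ν for Z = 22.92/4 = 5.730
n/ν for X = 3.881/1 = 3.881
Smallest n/ν is X → limiting reagent.
n(B) = (1/1) × 3.881 = 3.881 mol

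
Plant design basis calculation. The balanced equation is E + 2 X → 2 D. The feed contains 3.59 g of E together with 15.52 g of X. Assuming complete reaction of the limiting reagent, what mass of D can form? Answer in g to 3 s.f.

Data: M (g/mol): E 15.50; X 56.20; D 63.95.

17.7 g

n(E) = 3.590 / 15.50 = 0.2316 mol
n(X) = 15.52 / 56.20 = 0.2762 mol
n/ν for E = 0.2316/1 = 0.2316
n/ν for X = 0.2762/2 = 0.1381
Smallest n/ν is X → limiting reagent.
n(D) = (2/2) × 0.2762 = 0.2762 mol
mass = 0.2762 × 63.95 = 17.66 g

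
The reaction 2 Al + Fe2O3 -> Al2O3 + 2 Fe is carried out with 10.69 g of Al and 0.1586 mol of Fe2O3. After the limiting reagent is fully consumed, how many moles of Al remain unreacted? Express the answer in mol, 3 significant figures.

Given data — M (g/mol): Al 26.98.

n(Al) = 10.69 / 26.98 = 0.3962 mol
n(Fe2O3) = 0.1586 mol
n/ν for Al = 0.3962/2 = 0.1981
n/ν for Fe2O3 = 0.1586/1 = 0.1586
Smallest n/ν is Fe2O3 → limiting reagent.
Al consumed = (2/1) × 0.1586 = 0.3172 mol
Al remaining = 0.3962 − 0.3172 = 0.07900 mol

0.0790 mol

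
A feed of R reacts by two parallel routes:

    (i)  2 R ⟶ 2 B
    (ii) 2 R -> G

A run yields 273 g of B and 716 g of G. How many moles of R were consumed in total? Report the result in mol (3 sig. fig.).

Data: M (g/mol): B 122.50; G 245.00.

n(B) = 273 / 122.50 = 2.229 mol
n(G) = 716 / 245.00 = 2.922 mol
n(R) via (i) = (2/2)×2.229 = 2.229 mol
n(R) via (ii) = (2/1)×2.922 = 5.844 mol
total n(R) = 2.229 + 5.844 = 8.073 mol

8.07 mol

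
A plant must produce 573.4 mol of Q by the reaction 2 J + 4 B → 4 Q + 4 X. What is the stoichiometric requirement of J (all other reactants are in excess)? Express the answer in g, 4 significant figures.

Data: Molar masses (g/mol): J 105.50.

n(Q) = 573.4 mol
n(J) = (2/4) × 573.4 = 286.7 mol
mass = 286.7 × 105.50 = 30250 g

30250 g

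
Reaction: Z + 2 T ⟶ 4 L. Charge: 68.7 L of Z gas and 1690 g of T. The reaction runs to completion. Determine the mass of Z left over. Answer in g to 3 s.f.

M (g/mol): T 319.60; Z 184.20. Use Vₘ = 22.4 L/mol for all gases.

n(Z) = 68.70 / 22.4 = 3.067 mol
n(T) = 1690 / 319.60 = 5.288 mol
n/ν for Z = 3.067/1 = 3.067
n/ν for T = 5.288/2 = 2.644
Smallest n/ν is T → limiting reagent.
Z consumed = (1/2) × 5.288 = 2.644 mol
Z remaining = 3.067 − 2.644 = 0.4230 mol
mass = 0.4230 × 184.20 = 77.92 g

77.9 g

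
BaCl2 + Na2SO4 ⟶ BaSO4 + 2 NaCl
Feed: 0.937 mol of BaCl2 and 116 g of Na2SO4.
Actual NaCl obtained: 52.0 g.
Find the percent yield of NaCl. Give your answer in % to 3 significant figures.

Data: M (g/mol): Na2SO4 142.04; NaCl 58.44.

n(BaCl2) = 0.9370 mol
n(Na2SO4) = 116.0 / 142.04 = 0.8167 mol
n/ν for BaCl2 = 0.9370/1 = 0.9370
n/ν for Na2SO4 = 0.8167/1 = 0.8167
Smallest n/ν is Na2SO4 → limiting reagent.
theoretical n(NaCl) = (2/1) × 0.8167 = 1.633 mol → 95.43 g
% yield = 52.0 / 95.43 × 100 = 54.49 %

54.5 %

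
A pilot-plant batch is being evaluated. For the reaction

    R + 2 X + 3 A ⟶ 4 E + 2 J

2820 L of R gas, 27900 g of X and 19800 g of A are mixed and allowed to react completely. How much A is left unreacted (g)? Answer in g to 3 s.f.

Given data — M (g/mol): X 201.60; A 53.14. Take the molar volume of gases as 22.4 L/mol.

8770 g

n(R) = 2820 / 22.4 = 125.9 mol
n(X) = 27900 / 201.60 = 138.4 mol
n(A) = 19800 / 53.14 = 372.6 mol
n/ν → R: 125.9, X: 69.20, A: 124.2; X is limiting.
A consumed = (3/2) × 138.4 = 207.6 mol
A remaining = 372.6 − 207.6 = 165.0 mol
mass = 165.0 × 53.14 = 8768 g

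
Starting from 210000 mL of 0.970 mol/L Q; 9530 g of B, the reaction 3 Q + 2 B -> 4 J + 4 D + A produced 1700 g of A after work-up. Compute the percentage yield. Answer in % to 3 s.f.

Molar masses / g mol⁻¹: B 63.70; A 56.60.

44.2 %

n(Q) = 0.970 × 210000/1000 = 203.7 mol
n(B) = 9530 / 63.70 = 149.6 mol
n/ν for Q = 203.7/3 = 67.90
n/ν for B = 149.6/2 = 74.80
Smallest n/ν is Q → limiting reagent.
theoretical n(A) = (1/3) × 203.7 = 67.90 mol → 3843 g
% yield = 1700 / 3843 × 100 = 44.24 %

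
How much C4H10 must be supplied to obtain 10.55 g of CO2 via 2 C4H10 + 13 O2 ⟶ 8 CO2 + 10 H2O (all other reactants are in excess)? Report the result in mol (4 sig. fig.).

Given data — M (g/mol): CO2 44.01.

n(CO2) = 10.55 / 44.01 = 0.2397 mol
n(C4H10) = (2/8) × 0.2397 = 0.05993 mol

0.05993 mol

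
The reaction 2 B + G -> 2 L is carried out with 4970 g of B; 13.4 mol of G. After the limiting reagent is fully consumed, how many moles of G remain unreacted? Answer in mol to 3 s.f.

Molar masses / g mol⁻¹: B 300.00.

5.12 mol

n(B) = 4970 / 300.00 = 16.57 mol
n(G) = 13.40 mol
n/ν for B = 16.57/2 = 8.285
n/ν for G = 13.40/1 = 13.40
Smallest n/ν is B → limiting reagent.
G consumed = (1/2) × 16.57 = 8.285 mol
G remaining = 13.40 − 8.285 = 5.115 mol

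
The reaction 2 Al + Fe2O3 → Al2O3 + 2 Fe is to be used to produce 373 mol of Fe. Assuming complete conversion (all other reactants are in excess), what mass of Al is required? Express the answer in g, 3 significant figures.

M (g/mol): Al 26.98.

10100 g

n(Fe) = 373.0 mol
n(Al) = (2/2) × 373.0 = 373.0 mol
mass = 373.0 × 26.98 = 10060 g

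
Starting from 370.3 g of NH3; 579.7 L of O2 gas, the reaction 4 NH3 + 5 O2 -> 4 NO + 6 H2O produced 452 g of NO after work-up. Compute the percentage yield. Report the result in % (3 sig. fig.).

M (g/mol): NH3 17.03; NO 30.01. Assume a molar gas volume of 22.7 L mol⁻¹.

73.7 %

n(NH3) = 370.3 / 17.03 = 21.74 mol
n(O2) = 579.7 / 22.7 = 25.54 mol
n/ν for NH3 = 21.74/4 = 5.435
n/ν for O2 = 25.54/5 = 5.108
Smallest n/ν is O2 → limiting reagent.
theoretical n(NO) = (4/5) × 25.54 = 20.43 mol → 613.1 g
% yield = 452 / 613.1 × 100 = 73.72 %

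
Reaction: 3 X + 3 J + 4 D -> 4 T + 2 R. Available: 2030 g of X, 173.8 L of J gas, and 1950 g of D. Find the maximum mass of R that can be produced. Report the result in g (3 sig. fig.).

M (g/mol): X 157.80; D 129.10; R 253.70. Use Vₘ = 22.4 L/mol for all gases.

1310 g

n(X) = 2030 / 157.80 = 12.86 mol
n(J) = 173.8 / 22.4 = 7.759 mol
n(D) = 1950 / 129.10 = 15.10 mol
n/ν → X: 4.287, J: 2.586, D: 3.775; J is limiting.
n(R) = (2/3) × 7.759 = 5.173 mol
mass = 5.173 × 253.70 = 1312 g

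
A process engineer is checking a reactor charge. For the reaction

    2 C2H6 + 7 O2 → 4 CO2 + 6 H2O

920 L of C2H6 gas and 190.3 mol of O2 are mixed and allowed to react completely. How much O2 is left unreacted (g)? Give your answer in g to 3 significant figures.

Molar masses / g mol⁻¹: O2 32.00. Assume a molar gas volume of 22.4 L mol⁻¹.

1490 g

n(C2H6) = 920.0 / 22.4 = 41.07 mol
n(O2) = 190.3 mol
n/ν → C2H6: 20.54, O2: 27.19; C2H6 is limiting.
O2 consumed = (7/2) × 41.07 = 143.7 mol
O2 remaining = 190.3 − 143.7 = 46.60 mol
mass = 46.60 × 32.00 = 1491 g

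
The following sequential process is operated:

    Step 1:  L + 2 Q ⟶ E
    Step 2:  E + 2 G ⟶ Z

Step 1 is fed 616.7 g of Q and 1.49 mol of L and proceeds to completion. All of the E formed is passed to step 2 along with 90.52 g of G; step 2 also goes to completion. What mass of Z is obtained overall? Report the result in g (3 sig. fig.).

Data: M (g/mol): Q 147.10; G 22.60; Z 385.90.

575 g

Step 1:
n(Q) = 616.7 / 147.10 = 4.192 mol
n(L) = 1.490 mol
n/ν for Q = 4.192/2 = 2.096
n/ν for L = 1.490/1 = 1.490
Smallest n/ν is L → limiting reagent.
n(E) produced = (1/1) × 1.490 = 1.490 mol
Step 2:
n(E) available = 1.490 mol
n(G) = 90.52 / 22.60 = 4.005 mol
n/ν for E = 1.490/1 = 1.490
n/ν for G = 4.005/2 = 2.003
Smallest n/ν is E → limiting reagent.
n(Z) = (1/1) × 1.490 = 1.490 mol
mass = 1.490 × 385.90 = 575.0 g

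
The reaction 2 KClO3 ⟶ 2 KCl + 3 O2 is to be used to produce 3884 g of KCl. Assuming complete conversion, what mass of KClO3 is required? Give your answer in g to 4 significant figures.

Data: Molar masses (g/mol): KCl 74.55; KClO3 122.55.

n(KCl) = 3884 / 74.55 = 52.10 mol
n(KClO3) = (2/2) × 52.10 = 52.10 mol
mass = 52.10 × 122.55 = 6385 g

6385 g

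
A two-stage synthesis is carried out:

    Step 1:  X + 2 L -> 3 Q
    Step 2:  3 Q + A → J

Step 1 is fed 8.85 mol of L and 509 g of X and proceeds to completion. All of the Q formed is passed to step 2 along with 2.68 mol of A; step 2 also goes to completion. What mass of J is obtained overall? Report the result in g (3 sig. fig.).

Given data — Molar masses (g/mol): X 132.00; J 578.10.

1550 g

Step 1:
n(L) = 8.850 mol
n(X) = 509.0 / 132.00 = 3.856 mol
n/ν for L = 8.850/2 = 4.425
n/ν for X = 3.856/1 = 3.856
Smallest n/ν is X → limiting reagent.
n(Q) produced = (3/1) × 3.856 = 11.57 mol
Step 2:
n(Q) available = 11.57 mol
n(A) = 2.680 mol
n/ν for Q = 11.57/3 = 3.857
n/ν for A = 2.680/1 = 2.680
Smallest n/ν is A → limiting reagent.
n(J) = (1/1) × 2.680 = 2.680 mol
mass = 2.680 × 578.10 = 1549 g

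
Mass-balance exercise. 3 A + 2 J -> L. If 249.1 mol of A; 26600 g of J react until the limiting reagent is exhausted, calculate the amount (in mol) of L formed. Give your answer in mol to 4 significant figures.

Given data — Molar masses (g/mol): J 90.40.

83.03 mol

n(A) = 249.1 mol
n(J) = 26600 / 90.40 = 294.2 mol
n/ν → A: 83.03, J: 147.1; A is limiting.
n(L) = (1/3) × 249.1 = 83.03 mol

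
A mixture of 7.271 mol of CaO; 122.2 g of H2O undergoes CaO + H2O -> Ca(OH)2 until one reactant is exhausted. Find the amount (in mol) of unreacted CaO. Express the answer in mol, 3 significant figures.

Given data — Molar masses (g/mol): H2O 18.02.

0.490 mol

n(CaO) = 7.271 mol
n(H2O) = 122.2 / 18.02 = 6.781 mol
n/ν for CaO = 7.271/1 = 7.271
n/ν for H2O = 6.781/1 = 6.781
Smallest n/ν is H2O → limiting reagent.
CaO consumed = (1/1) × 6.781 = 6.781 mol
CaO remaining = 7.271 − 6.781 = 0.4900 mol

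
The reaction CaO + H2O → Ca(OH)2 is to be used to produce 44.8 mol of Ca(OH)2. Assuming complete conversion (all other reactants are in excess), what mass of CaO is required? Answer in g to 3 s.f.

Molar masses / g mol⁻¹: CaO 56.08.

n(Ca(OH)2) = 44.80 mol
n(CaO) = (1/1) × 44.80 = 44.80 mol
mass = 44.80 × 56.08 = 2512 g

2510 g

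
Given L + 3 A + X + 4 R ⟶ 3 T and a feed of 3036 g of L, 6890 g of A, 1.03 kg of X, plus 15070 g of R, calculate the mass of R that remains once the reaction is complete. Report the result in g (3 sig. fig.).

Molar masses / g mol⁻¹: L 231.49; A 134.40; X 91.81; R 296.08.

1780 g

n(L) = 3036 / 231.49 = 13.12 mol
n(A) = 6890 / 134.40 = 51.26 mol
n(X) = 1.030×1000 / 91.81 = 11.22 mol
n(R) = 15070 / 296.08 = 50.90 mol
n/ν for L = 13.12/1 = 13.12
n/ν for A = 51.26/3 = 17.09
n/ν for X = 11.22/1 = 11.22
n/ν for R = 50.90/4 = 12.73
Smallest n/ν is X → limiting reagent.
R consumed = (4/1) × 11.22 = 44.88 mol
R remaining = 50.90 − 44.88 = 6.020 mol
mass = 6.020 × 296.08 = 1782 g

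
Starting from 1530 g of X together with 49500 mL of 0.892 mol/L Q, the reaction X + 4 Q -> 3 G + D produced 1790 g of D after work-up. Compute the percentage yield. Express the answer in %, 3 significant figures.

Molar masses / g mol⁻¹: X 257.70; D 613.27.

n(X) = 1530 / 257.70 = 5.937 mol
n(Q) = 0.892 × 49500/1000 = 44.15 mol
n/ν → X: 5.937, Q: 11.04; X is limiting.
theoretical n(D) = (1/1) × 5.937 = 5.937 mol → 3641 g
% yield = 1790 / 3641 × 100 = 49.16 %

49.2 %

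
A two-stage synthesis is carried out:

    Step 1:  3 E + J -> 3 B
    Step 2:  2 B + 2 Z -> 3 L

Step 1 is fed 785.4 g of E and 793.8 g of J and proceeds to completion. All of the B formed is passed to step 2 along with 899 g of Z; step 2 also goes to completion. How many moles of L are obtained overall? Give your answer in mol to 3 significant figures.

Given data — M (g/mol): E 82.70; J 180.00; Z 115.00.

11.7 mol

Step 1:
n(E) = 785.4 / 82.70 = 9.497 mol
n(J) = 793.8 / 180.00 = 4.410 mol
n/ν for E = 9.497/3 = 3.166
n/ν for J = 4.410/1 = 4.410
Smallest n/ν is E → limiting reagent.
n(B) produced = (3/3) × 9.497 = 9.497 mol
Step 2:
n(B) available = 9.497 mol
n(Z) = 899.0 / 115.00 = 7.817 mol
n/ν for B = 9.497/2 = 4.749
n/ν for Z = 7.817/2 = 3.909
Smallest n/ν is Z → limiting reagent.
n(L) = (3/2) × 7.817 = 11.73 mol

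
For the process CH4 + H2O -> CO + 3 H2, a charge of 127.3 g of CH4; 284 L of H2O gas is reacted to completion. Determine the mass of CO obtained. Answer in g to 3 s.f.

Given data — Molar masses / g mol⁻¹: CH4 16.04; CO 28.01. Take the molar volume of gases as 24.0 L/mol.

n(CH4) = 127.3 / 16.04 = 7.936 mol
n(H2O) = 284.0 / 24.0 = 11.83 mol
n/ν for CH4 = 7.936/1 = 7.936
n/ν for H2O = 11.83/1 = 11.83
Smallest n/ν is CH4 → limiting reagent.
n(CO) = (1/1) × 7.936 = 7.936 mol
mass = 7.936 × 28.01 = 222.3 g

222 g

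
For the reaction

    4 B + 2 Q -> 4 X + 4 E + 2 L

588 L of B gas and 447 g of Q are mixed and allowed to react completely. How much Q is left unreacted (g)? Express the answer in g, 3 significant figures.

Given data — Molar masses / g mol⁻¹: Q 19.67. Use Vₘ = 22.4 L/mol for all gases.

n(B) = 588.0 / 22.4 = 26.25 mol
n(Q) = 447.0 / 19.67 = 22.72 mol
n/ν for B = 26.25/4 = 6.563
n/ν for Q = 22.72/2 = 11.36
Smallest n/ν is B → limiting reagent.
Q consumed = (2/4) × 26.25 = 13.13 mol
Q remaining = 22.72 − 13.13 = 9.590 mol
mass = 9.590 × 19.67 = 188.6 g

189 g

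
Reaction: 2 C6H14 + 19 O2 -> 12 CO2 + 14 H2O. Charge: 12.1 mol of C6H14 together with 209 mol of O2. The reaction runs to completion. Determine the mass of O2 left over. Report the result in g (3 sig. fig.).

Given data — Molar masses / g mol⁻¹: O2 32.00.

n(C6H14) = 12.10 mol
n(O2) = 209.0 mol
n/ν for C6H14 = 12.10/2 = 6.050
n/ν for O2 = 209.0/19 = 11.00
Smallest n/ν is C6H14 → limiting reagent.
O2 consumed = (19/2) × 12.10 = 115.0 mol
O2 remaining = 209.0 − 115.0 = 94.00 mol
mass = 94.00 × 32.00 = 3008 g

3010 g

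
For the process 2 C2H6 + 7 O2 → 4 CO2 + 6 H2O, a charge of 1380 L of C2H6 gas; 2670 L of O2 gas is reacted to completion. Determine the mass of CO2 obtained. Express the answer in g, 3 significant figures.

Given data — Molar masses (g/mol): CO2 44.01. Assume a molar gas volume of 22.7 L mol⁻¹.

n(C2H6) = 1380 / 22.7 = 60.79 mol
n(O2) = 2670 / 22.7 = 117.6 mol
n/ν for C2H6 = 60.79/2 = 30.40
n/ν for O2 = 117.6/7 = 16.80
Smallest n/ν is O2 → limiting reagent.
n(CO2) = (4/7) × 117.6 = 67.20 mol
mass = 67.20 × 44.01 = 2957 g

2960 g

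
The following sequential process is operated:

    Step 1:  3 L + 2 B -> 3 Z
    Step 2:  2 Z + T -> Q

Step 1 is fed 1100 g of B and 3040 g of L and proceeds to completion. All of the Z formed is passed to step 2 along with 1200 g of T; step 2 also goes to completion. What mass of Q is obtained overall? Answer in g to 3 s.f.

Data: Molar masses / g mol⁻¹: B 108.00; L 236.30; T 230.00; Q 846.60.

4420 g

Step 1:
n(B) = 1100 / 108.00 = 10.19 mol
n(L) = 3040 / 236.30 = 12.87 mol
n/ν → B: 5.095, L: 4.290; L is limiting.
n(Z) produced = (3/3) × 12.87 = 12.87 mol
Step 2:
n(Z) available = 12.87 mol
n(T) = 1200 / 230.00 = 5.217 mol
n/ν → Z: 6.435, T: 5.217; T is limiting.
n(Q) = (1/1) × 5.217 = 5.217 mol
mass = 5.217 × 846.60 = 4417 g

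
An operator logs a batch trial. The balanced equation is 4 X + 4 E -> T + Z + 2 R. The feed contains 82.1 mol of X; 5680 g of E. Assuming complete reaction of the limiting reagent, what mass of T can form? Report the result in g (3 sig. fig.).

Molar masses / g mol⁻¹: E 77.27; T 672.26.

n(X) = 82.10 mol
n(E) = 5680 / 77.27 = 73.51 mol
n/ν → X: 20.53, E: 18.38; E is limiting.
n(T) = (1/4) × 73.51 = 18.38 mol
mass = 18.38 × 672.26 = 12360 g

12400 g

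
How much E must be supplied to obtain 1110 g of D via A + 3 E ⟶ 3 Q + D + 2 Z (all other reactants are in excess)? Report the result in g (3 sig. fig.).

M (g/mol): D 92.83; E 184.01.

n(D) = 1110 / 92.83 = 11.96 mol
n(E) = (3/1) × 11.96 = 35.88 mol
mass = 35.88 × 184.01 = 6602 g

6600 g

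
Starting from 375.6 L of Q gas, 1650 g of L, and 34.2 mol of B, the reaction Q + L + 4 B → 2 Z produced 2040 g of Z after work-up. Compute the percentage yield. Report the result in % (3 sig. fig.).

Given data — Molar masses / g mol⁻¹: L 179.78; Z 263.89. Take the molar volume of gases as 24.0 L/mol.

n(Q) = 375.6 / 24.0 = 15.65 mol
n(L) = 1650 / 179.78 = 9.178 mol
n(B) = 34.20 mol
n/ν for Q = 15.65/1 = 15.65
n/ν for L = 9.178/1 = 9.178
n/ν for B = 34.20/4 = 8.550
Smallest n/ν is B → limiting reagent.
theoretical n(Z) = (2/4) × 34.20 = 17.10 mol → 4513 g
% yield = 2040 / 4513 × 100 = 45.20 %

45.2 %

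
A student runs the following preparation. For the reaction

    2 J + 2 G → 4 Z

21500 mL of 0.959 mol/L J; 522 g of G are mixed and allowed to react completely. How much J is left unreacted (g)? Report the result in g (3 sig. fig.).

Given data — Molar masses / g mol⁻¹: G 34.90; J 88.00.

498 g

n(J) = 0.959 × 21500/1000 = 20.62 mol
n(G) = 522.0 / 34.90 = 14.96 mol
n/ν for J = 20.62/2 = 10.31
n/ν for G = 14.96/2 = 7.480
Smallest n/ν is G → limiting reagent.
J consumed = (2/2) × 14.96 = 14.96 mol
J remaining = 20.62 − 14.96 = 5.660 mol
mass = 5.660 × 88.00 = 498.1 g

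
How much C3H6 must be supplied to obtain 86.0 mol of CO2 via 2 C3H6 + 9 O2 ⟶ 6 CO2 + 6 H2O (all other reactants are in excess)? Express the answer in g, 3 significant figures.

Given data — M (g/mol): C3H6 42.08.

1210 g

n(CO2) = 86.00 mol
n(C3H6) = (2/6) × 86.00 = 28.67 mol
mass = 28.67 × 42.08 = 1206 g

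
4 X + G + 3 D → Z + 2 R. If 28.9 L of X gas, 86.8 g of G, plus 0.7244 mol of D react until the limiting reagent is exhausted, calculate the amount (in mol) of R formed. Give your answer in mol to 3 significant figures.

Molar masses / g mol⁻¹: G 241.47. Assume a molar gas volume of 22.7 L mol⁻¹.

0.483 mol

n(X) = 28.90 / 22.7 = 1.273 mol
n(G) = 86.80 / 241.47 = 0.3595 mol
n(D) = 0.7244 mol
n/ν → X: 0.3183, G: 0.3595, D: 0.2415; D is limiting.
n(R) = (2/3) × 0.7244 = 0.4829 mol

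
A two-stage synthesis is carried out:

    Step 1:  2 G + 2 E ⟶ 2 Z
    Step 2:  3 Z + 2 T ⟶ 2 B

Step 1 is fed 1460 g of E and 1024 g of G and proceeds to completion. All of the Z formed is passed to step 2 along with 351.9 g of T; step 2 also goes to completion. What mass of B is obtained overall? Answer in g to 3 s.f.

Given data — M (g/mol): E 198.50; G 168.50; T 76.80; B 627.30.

2540 g

Step 1:
n(E) = 1460 / 198.50 = 7.355 mol
n(G) = 1024 / 168.50 = 6.077 mol
n/ν for E = 7.355/2 = 3.678
n/ν for G = 6.077/2 = 3.039
Smallest n/ν is G → limiting reagent.
n(Z) produced = (2/2) × 6.077 = 6.077 mol
Step 2:
n(Z) available = 6.077 mol
n(T) = 351.9 / 76.80 = 4.582 mol
n/ν for Z = 6.077/3 = 2.026
n/ν for T = 4.582/2 = 2.291
Smallest n/ν is Z → limiting reagent.
n(B) = (2/3) × 6.077 = 4.051 mol
mass = 4.051 × 627.30 = 2541 g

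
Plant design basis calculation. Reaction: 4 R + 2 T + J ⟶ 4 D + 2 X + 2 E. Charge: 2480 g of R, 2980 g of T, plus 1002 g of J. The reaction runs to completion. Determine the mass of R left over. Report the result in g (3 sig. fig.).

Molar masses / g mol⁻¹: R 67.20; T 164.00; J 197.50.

1120 g

n(R) = 2480 / 67.20 = 36.90 mol
n(T) = 2980 / 164.00 = 18.17 mol
n(J) = 1002 / 197.50 = 5.073 mol
n/ν → R: 9.225, T: 9.085, J: 5.073; J is limiting.
R consumed = (4/1) × 5.073 = 20.29 mol
R remaining = 36.90 − 20.29 = 16.61 mol
mass = 16.61 × 67.20 = 1116 g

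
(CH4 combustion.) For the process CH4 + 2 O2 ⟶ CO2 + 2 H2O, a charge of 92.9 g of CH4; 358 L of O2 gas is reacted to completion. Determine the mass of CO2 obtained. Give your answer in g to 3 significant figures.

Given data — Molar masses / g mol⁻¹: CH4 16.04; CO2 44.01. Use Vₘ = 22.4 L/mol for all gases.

n(CH4) = 92.90 / 16.04 = 5.792 mol
n(O2) = 358.0 / 22.4 = 15.98 mol
n/ν for CH4 = 5.792/1 = 5.792
n/ν for O2 = 15.98/2 = 7.990
Smallest n/ν is CH4 → limiting reagent.
n(CO2) = (1/1) × 5.792 = 5.792 mol
mass = 5.792 × 44.01 = 254.9 g

255 g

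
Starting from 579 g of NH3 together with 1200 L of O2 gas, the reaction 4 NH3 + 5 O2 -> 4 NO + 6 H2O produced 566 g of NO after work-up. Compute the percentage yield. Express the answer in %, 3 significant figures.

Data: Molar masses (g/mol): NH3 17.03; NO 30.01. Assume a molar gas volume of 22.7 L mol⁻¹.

n(NH3) = 579.0 / 17.03 = 34.00 mol
n(O2) = 1200 / 22.7 = 52.86 mol
n/ν for NH3 = 34.00/4 = 8.500
n/ν for O2 = 52.86/5 = 10.57
Smallest n/ν is NH3 → limiting reagent.
theoretical n(NO) = (4/4) × 34.00 = 34.00 mol → 1020 g
% yield = 566 / 1020 × 100 = 55.49 %

55.5 %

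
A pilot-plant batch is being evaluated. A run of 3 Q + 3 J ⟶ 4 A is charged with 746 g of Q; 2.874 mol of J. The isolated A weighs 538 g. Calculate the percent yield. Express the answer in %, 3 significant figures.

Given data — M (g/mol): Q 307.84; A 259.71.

64.1 %

n(Q) = 746.0 / 307.84 = 2.423 mol
n(J) = 2.874 mol
n/ν → Q: 0.8077, J: 0.9580; Q is limiting.
theoretical n(A) = (4/3) × 2.423 = 3.231 mol → 839.1 g
% yield = 538 / 839.1 × 100 = 64.12 %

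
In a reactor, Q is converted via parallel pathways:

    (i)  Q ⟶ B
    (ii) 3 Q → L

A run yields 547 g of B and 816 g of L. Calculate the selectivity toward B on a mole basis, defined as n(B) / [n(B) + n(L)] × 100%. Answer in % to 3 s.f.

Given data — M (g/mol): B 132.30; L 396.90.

n(B) = 547 / 132.30 = 4.135 mol
n(L) = 816 / 396.90 = 2.056 mol
selectivity = 4.135/(4.135+2.056) × 100 = 66.79 %

66.8 %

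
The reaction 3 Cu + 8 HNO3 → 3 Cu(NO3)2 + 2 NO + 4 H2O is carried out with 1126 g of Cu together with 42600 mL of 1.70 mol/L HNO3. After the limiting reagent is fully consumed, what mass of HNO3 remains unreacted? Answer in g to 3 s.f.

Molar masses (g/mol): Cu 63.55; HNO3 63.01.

n(Cu) = 1126 / 63.55 = 17.72 mol
n(HNO3) = 1.70 × 42600/1000 = 72.42 mol
n/ν for Cu = 17.72/3 = 5.907
n/ν for HNO3 = 72.42/8 = 9.053
Smallest n/ν is Cu → limiting reagent.
HNO3 consumed = (8/3) × 17.72 = 47.25 mol
HNO3 remaining = 72.42 − 47.25 = 25.17 mol
mass = 25.17 × 63.01 = 1586 g

1590 g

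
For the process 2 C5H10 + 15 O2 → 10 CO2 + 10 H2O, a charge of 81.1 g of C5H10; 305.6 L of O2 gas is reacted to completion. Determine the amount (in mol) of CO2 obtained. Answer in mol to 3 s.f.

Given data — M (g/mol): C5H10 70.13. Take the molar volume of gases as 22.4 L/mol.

5.78 mol

n(C5H10) = 81.10 / 70.13 = 1.156 mol
n(O2) = 305.6 / 22.4 = 13.64 mol
n/ν → C5H10: 0.5780, O2: 0.9093; C5H10 is limiting.
n(CO2) = (10/2) × 1.156 = 5.780 mol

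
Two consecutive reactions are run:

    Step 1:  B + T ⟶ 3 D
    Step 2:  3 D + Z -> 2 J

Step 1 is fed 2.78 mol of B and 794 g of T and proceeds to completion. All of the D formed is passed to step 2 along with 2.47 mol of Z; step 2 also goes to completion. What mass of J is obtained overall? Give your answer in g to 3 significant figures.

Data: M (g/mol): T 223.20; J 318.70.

Step 1:
n(B) = 2.780 mol
n(T) = 794.0 / 223.20 = 3.557 mol
n/ν for B = 2.780/1 = 2.780
n/ν for T = 3.557/1 = 3.557
Smallest n/ν is B → limiting reagent.
n(D) produced = (3/1) × 2.780 = 8.340 mol
Step 2:
n(D) available = 8.340 mol
n(Z) = 2.470 mol
n/ν for D = 8.340/3 = 2.780
n/ν for Z = 2.470/1 = 2.470
Smallest n/ν is Z → limiting reagent.
n(J) = (2/1) × 2.470 = 4.940 mol
mass = 4.940 × 318.70 = 1574 g

1570 g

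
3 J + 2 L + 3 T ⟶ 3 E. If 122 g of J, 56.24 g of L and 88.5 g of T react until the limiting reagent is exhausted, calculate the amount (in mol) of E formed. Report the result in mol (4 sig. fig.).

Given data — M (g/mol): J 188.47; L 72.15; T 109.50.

0.6473 mol

n(J) = 122.0 / 188.47 = 0.6473 mol
n(L) = 56.24 / 72.15 = 0.7795 mol
n(T) = 88.50 / 109.50 = 0.8082 mol
n/ν for J = 0.6473/3 = 0.2158
n/ν for L = 0.7795/2 = 0.3898
n/ν for T = 0.8082/3 = 0.2694
Smallest n/ν is J → limiting reagent.
n(E) = (3/3) × 0.6473 = 0.6473 mol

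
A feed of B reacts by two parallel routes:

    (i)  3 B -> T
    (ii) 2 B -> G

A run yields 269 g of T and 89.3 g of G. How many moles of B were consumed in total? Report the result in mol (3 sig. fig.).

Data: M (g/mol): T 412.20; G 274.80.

n(T) = 269 / 412.20 = 0.6526 mol
n(G) = 89.3 / 274.80 = 0.3250 mol
n(B) via (i) = (3/1)×0.6526 = 1.958 mol
n(B) via (ii) = (2/1)×0.3250 = 0.6500 mol
total n(B) = 1.958 + 0.6500 = 2.608 mol

2.61 mol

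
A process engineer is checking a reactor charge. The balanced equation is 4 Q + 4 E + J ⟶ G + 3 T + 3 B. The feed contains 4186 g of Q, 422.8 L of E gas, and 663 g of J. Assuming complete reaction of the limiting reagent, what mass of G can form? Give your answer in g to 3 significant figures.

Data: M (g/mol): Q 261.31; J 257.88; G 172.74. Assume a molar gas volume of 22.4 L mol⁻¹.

444 g

n(Q) = 4186 / 261.31 = 16.02 mol
n(E) = 422.8 / 22.4 = 18.88 mol
n(J) = 663.0 / 257.88 = 2.571 mol
n/ν for Q = 16.02/4 = 4.005
n/ν for E = 18.88/4 = 4.720
n/ν for J = 2.571/1 = 2.571
Smallest n/ν is J → limiting reagent.
n(G) = (1/1) × 2.571 = 2.571 mol
mass = 2.571 × 172.74 = 444.1 g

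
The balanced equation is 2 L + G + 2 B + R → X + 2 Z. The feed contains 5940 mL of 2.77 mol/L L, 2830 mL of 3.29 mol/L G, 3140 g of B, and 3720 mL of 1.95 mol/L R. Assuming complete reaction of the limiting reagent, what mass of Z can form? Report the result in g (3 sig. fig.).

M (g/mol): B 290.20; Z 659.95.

n(L) = 2.77 × 5940/1000 = 16.45 mol
n(G) = 3.29 × 2830/1000 = 9.311 mol
n(B) = 3140 / 290.20 = 10.82 mol
n(R) = 1.95 × 3720/1000 = 7.254 mol
n/ν for L = 16.45/2 = 8.225
n/ν for G = 9.311/1 = 9.311
n/ν for B = 10.82/2 = 5.410
n/ν for R = 7.254/1 = 7.254
Smallest n/ν is B → limiting reagent.
n(Z) = (2/2) × 10.82 = 10.82 mol
mass = 10.82 × 659.95 = 7141 g

7140 g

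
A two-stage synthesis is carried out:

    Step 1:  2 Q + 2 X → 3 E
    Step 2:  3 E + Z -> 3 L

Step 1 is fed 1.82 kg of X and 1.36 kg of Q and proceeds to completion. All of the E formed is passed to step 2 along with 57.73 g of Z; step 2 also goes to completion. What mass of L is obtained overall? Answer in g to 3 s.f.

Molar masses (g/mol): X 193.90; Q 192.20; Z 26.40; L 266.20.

Step 1:
n(X) = 1.820×1000 / 193.90 = 9.386 mol
n(Q) = 1.360×1000 / 192.20 = 7.076 mol
n/ν → X: 4.693, Q: 3.538; Q is limiting.
n(E) produced = (3/2) × 7.076 = 10.61 mol
Step 2:
n(E) available = 10.61 mol
n(Z) = 57.73 / 26.40 = 2.187 mol
n/ν → E: 3.537, Z: 2.187; Z is limiting.
n(L) = (3/1) × 2.187 = 6.561 mol
mass = 6.561 × 266.20 = 1747 g

1750 g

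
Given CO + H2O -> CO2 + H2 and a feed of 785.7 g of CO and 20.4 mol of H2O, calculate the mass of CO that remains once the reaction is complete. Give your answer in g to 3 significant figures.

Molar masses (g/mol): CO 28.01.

214 g

n(CO) = 785.7 / 28.01 = 28.05 mol
n(H2O) = 20.40 mol
n/ν for CO = 28.05/1 = 28.05
n/ν for H2O = 20.40/1 = 20.40
Smallest n/ν is H2O → limiting reagent.
CO consumed = (1/1) × 20.40 = 20.40 mol
CO remaining = 28.05 − 20.40 = 7.650 mol
mass = 7.650 × 28.01 = 214.3 g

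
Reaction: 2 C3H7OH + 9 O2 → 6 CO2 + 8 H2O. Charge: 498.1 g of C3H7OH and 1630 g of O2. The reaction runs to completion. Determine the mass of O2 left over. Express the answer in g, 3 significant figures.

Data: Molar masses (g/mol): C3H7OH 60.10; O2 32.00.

n(C3H7OH) = 498.1 / 60.10 = 8.288 mol
n(O2) = 1630 / 32.00 = 50.94 mol
n/ν → C3H7OH: 4.144, O2: 5.660; C3H7OH is limiting.
O2 consumed = (9/2) × 8.288 = 37.30 mol
O2 remaining = 50.94 − 37.30 = 13.64 mol
mass = 13.64 × 32.00 = 436.5 g

437 g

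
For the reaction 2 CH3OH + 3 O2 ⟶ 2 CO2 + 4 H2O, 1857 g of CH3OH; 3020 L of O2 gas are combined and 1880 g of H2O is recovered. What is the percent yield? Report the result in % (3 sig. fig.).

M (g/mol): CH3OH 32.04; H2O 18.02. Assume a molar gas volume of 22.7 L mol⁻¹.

n(CH3OH) = 1857 / 32.04 = 57.96 mol
n(O2) = 3020 / 22.7 = 133.0 mol
n/ν for CH3OH = 57.96/2 = 28.98
n/ν for O2 = 133.0/3 = 44.33
Smallest n/ν is CH3OH → limiting reagent.
theoretical n(H2O) = (4/2) × 57.96 = 115.9 mol → 2089 g
% yield = 1880 / 2089 × 100 = 90.00 %

90.0 %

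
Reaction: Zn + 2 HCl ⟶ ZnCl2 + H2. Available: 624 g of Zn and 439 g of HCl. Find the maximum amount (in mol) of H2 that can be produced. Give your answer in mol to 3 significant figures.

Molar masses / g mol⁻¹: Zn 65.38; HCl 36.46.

6.02 mol

n(Zn) = 624.0 / 65.38 = 9.544 mol
n(HCl) = 439.0 / 36.46 = 12.04 mol
n/ν for Zn = 9.544/1 = 9.544
n/ν for HCl = 12.04/2 = 6.020
Smallest n/ν is HCl → limiting reagent.
n(H2) = (1/2) × 12.04 = 6.020 mol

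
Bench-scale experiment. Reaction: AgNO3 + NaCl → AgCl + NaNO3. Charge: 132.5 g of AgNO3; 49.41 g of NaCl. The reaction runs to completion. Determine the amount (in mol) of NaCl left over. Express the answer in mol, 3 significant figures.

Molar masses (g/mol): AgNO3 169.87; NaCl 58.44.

n(AgNO3) = 132.5 / 169.87 = 0.7800 mol
n(NaCl) = 49.41 / 58.44 = 0.8455 mol
n/ν for AgNO3 = 0.7800/1 = 0.7800
n/ν for NaCl = 0.8455/1 = 0.8455
Smallest n/ν is AgNO3 → limiting reagent.
NaCl consumed = (1/1) × 0.7800 = 0.7800 mol
NaCl remaining = 0.8455 − 0.7800 = 0.06550 mol

0.0655 mol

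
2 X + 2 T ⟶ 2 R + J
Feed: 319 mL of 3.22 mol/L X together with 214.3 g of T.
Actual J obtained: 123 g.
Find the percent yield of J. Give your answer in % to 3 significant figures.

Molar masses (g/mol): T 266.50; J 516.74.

n(X) = 3.22 × 319.0/1000 = 1.027 mol
n(T) = 214.3 / 266.50 = 0.8041 mol
n/ν → X: 0.5135, T: 0.4021; T is limiting.
theoretical n(J) = (1/2) × 0.8041 = 0.4021 mol → 207.8 g
% yield = 123 / 207.8 × 100 = 59.19 %

59.2 %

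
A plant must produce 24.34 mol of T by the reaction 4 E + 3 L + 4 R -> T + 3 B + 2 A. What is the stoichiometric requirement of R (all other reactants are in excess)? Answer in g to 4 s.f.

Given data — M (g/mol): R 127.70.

n(T) = 24.34 mol
n(R) = (4/1) × 24.34 = 97.36 mol
mass = 97.36 × 127.70 = 12430 g

12430 g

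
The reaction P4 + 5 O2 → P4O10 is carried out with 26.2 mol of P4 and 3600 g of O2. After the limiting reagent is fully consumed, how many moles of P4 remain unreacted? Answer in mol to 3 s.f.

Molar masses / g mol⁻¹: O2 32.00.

3.70 mol

n(P4) = 26.20 mol
n(O2) = 3600 / 32.00 = 112.5 mol
n/ν for P4 = 26.20/1 = 26.20
n/ν for O2 = 112.5/5 = 22.50
Smallest n/ν is O2 → limiting reagent.
P4 consumed = (1/5) × 112.5 = 22.50 mol
P4 remaining = 26.20 − 22.50 = 3.700 mol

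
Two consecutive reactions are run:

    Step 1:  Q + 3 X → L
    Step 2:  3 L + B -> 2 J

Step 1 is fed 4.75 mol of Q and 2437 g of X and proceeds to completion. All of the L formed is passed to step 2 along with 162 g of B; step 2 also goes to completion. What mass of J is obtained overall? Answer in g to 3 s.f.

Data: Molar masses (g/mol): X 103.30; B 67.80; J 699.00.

Step 1:
n(Q) = 4.750 mol
n(X) = 2437 / 103.30 = 23.59 mol
n/ν → Q: 4.750, X: 7.863; Q is limiting.
n(L) produced = (1/1) × 4.750 = 4.750 mol
Step 2:
n(L) available = 4.750 mol
n(B) = 162.0 / 67.80 = 2.389 mol
n/ν → L: 1.583, B: 2.389; L is limiting.
n(J) = (2/3) × 4.750 = 3.167 mol
mass = 3.167 × 699.00 = 2214 g

2210 g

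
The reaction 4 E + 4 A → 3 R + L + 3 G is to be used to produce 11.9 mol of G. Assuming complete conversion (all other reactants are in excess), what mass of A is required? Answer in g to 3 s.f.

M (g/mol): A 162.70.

n(G) = 11.90 mol
n(A) = (4/3) × 11.90 = 15.87 mol
mass = 15.87 × 162.70 = 2582 g

2580 g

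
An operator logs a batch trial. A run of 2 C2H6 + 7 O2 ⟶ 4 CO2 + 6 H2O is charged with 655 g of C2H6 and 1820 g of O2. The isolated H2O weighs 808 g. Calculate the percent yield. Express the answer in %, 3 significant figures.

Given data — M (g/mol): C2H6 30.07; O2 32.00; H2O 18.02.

n(C2H6) = 655.0 / 30.07 = 21.78 mol
n(O2) = 1820 / 32.00 = 56.88 mol
n/ν → C2H6: 10.89, O2: 8.126; O2 is limiting.
theoretical n(H2O) = (6/7) × 56.88 = 48.75 mol → 878.5 g
% yield = 808 / 878.5 × 100 = 91.97 %

92.0 %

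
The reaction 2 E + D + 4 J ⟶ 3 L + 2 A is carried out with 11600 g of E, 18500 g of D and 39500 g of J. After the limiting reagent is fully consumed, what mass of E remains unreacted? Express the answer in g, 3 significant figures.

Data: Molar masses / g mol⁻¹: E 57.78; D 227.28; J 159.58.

4450 g

n(E) = 11600 / 57.78 = 200.8 mol
n(D) = 18500 / 227.28 = 81.40 mol
n(J) = 39500 / 159.58 = 247.5 mol
n/ν → E: 100.4, D: 81.40, J: 61.88; J is limiting.
E consumed = (2/4) × 247.5 = 123.8 mol
E remaining = 200.8 − 123.8 = 77.00 mol
mass = 77.00 × 57.78 = 4449 g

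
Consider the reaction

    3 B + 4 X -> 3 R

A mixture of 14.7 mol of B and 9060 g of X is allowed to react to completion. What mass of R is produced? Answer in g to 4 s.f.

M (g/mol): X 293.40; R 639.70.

n(B) = 14.70 mol
n(X) = 9060 / 293.40 = 30.88 mol
n/ν for B = 14.70/3 = 4.900
n/ν for X = 30.88/4 = 7.720
Smallest n/ν is B → limiting reagent.
n(R) = (3/3) × 14.70 = 14.70 mol
mass = 14.70 × 639.70 = 9404 g

9404 g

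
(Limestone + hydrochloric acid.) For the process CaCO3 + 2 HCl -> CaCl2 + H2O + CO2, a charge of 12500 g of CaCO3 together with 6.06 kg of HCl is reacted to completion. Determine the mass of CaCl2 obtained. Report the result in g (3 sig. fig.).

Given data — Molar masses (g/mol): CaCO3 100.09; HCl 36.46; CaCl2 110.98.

9220 g

n(CaCO3) = 12500 / 100.09 = 124.9 mol
n(HCl) = 6.060×1000 / 36.46 = 166.2 mol
n/ν for CaCO3 = 124.9/1 = 124.9
n/ν for HCl = 166.2/2 = 83.10
Smallest n/ν is HCl → limiting reagent.
n(CaCl2) = (1/2) × 166.2 = 83.10 mol
mass = 83.10 × 110.98 = 9222 g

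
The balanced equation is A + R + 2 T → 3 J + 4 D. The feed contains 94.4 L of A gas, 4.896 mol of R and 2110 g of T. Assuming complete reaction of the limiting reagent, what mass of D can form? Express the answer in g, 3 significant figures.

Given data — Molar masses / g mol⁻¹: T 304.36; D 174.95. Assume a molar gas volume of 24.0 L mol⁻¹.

2430 g

n(A) = 94.40 / 24.0 = 3.933 mol
n(R) = 4.896 mol
n(T) = 2110 / 304.36 = 6.933 mol
n/ν for A = 3.933/1 = 3.933
n/ν for R = 4.896/1 = 4.896
n/ν for T = 6.933/2 = 3.467
Smallest n/ν is T → limiting reagent.
n(D) = (4/2) × 6.933 = 13.87 mol
mass = 13.87 × 174.95 = 2427 g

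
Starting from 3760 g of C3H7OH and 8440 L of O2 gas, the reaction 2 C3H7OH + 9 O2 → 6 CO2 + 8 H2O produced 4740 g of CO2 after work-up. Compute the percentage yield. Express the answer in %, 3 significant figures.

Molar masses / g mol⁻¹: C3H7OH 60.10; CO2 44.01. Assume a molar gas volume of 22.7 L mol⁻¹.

n(C3H7OH) = 3760 / 60.10 = 62.56 mol
n(O2) = 8440 / 22.7 = 371.8 mol
n/ν for C3H7OH = 62.56/2 = 31.28
n/ν for O2 = 371.8/9 = 41.31
Smallest n/ν is C3H7OH → limiting reagent.
theoretical n(CO2) = (6/2) × 62.56 = 187.7 mol → 8261 g
% yield = 4740 / 8261 × 100 = 57.38 %

57.4 %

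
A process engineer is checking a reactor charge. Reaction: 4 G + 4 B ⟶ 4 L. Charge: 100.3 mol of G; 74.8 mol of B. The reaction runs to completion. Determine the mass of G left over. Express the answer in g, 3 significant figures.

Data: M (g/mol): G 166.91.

n(G) = 100.3 mol
n(B) = 74.80 mol
n/ν → G: 25.08, B: 18.70; B is limiting.
G consumed = (4/4) × 74.80 = 74.80 mol
G remaining = 100.3 − 74.80 = 25.50 mol
mass = 25.50 × 166.91 = 4256 g

4260 g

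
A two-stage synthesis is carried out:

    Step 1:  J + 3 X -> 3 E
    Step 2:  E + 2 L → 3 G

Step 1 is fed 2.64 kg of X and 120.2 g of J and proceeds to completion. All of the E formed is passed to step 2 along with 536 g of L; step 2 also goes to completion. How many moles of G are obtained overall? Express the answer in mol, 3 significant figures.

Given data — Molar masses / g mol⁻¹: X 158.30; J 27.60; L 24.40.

33.0 mol

Step 1:
n(X) = 2.640×1000 / 158.30 = 16.68 mol
n(J) = 120.2 / 27.60 = 4.355 mol
n/ν for X = 16.68/3 = 5.560
n/ν for J = 4.355/1 = 4.355
Smallest n/ν is J → limiting reagent.
n(E) produced = (3/1) × 4.355 = 13.07 mol
Step 2:
n(E) available = 13.07 mol
n(L) = 536.0 / 24.40 = 21.97 mol
n/ν for E = 13.07/1 = 13.07
n/ν for L = 21.97/2 = 10.99
Smallest n/ν is L → limiting reagent.
n(G) = (3/2) × 21.97 = 32.96 mol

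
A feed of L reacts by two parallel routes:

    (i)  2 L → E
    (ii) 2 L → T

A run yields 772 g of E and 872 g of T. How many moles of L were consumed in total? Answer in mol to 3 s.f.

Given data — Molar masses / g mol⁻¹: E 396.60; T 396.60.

8.29 mol

n(E) = 772 / 396.60 = 1.947 mol
n(T) = 872 / 396.60 = 2.199 mol
n(L) via (i) = (2/1)×1.947 = 3.894 mol
n(L) via (ii) = (2/1)×2.199 = 4.398 mol
total n(L) = 3.894 + 4.398 = 8.292 mol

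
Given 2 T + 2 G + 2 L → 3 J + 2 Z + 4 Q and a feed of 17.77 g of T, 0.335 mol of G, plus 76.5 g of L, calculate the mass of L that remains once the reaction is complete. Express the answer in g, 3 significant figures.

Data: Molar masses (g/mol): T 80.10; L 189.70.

n(T) = 17.77 / 80.10 = 0.2218 mol
n(G) = 0.3350 mol
n(L) = 76.50 / 189.70 = 0.4033 mol
n/ν for T = 0.2218/2 = 0.1109
n/ν for G = 0.3350/2 = 0.1675
n/ν for L = 0.4033/2 = 0.2017
Smallest n/ν is T → limiting reagent.
L consumed = (2/2) × 0.2218 = 0.2218 mol
L remaining = 0.4033 − 0.2218 = 0.1815 mol
mass = 0.1815 × 189.70 = 34.43 g

34.4 g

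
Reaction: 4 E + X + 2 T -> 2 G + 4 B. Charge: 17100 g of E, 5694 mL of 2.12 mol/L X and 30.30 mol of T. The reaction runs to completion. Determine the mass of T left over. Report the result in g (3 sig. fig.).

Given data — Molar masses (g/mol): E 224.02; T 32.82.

202 g

n(E) = 17100 / 224.02 = 76.33 mol
n(X) = 2.12 × 5694/1000 = 12.07 mol
n(T) = 30.30 mol
n/ν for E = 76.33/4 = 19.08
n/ν for X = 12.07/1 = 12.07
n/ν for T = 30.30/2 = 15.15
Smallest n/ν is X → limiting reagent.
T consumed = (2/1) × 12.07 = 24.14 mol
T remaining = 30.30 − 24.14 = 6.160 mol
mass = 6.160 × 32.82 = 202.2 g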